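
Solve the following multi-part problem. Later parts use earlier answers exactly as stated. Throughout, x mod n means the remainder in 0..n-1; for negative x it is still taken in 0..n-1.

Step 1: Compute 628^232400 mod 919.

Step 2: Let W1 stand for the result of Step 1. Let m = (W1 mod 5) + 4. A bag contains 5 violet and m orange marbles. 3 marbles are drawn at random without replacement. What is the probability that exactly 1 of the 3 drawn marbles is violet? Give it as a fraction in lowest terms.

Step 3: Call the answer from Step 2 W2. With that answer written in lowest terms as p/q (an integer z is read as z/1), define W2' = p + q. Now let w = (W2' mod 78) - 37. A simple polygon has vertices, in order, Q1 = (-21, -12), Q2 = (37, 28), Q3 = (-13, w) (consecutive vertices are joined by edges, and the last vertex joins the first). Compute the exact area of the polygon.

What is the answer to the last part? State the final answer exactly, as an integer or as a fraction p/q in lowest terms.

392

Step 1: squarings mod 919: 628^1=628, 628^2=133, 628^4=228, 628^8=520, 628^16=214, 628^32=765, 628^64=741, 628^128=438, 628^256=692, 628^512=65, 628^1024=549, 628^2048=888, 628^4096=42, 628^8192=845, 628^16384=881, 628^32768=525, 628^65536=844, 628^131072=111; 628^232400 = 628^16 * 628^64 * 628^128 * 628^256 * 628^512 * 628^2048 * 628^32768 * 628^65536 * 628^131072 = 121 (mod 919); answer 121
Step 2: W1 = 121; m = 5; total draws C(10,3) = 120; favorable C(5,1)*C(5,2) = 50; P = 5/12; answer 5/12
Step 3: W2 = 5/12; threaded value p + q = 17; w = -20; cross terms: (-21*28 - 37*-12)=-144, (37*-20 - -13*28)=-376, (-13*-12 - -21*-20)=-264; twice the area = |-784| = 784; area = 392; answer 392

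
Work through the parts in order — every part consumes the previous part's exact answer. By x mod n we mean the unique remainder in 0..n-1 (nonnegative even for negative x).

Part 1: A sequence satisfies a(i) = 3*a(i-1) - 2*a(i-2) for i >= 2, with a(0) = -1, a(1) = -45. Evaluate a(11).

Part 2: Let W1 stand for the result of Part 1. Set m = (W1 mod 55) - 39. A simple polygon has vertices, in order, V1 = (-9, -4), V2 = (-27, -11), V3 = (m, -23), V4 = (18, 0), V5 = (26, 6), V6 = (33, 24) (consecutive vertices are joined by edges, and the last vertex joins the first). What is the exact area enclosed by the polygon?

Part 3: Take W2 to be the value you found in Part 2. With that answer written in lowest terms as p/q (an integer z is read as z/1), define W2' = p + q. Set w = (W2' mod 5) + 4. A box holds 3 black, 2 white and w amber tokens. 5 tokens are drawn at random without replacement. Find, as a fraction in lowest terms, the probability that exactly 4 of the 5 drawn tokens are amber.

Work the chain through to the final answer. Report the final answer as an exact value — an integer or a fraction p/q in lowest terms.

350/1287

Part 1: a(2) = 3*(-45) - 2*(-1) = -133; iterating: a(2)=-133, a(3)=-309, a(4)=-661, a(5)=-1365, a(6)=-2773, a(7)=-5589, a(8)=-11221, a(9)=-22485, a(10)=-45013, a(11)=-90069; answer -90069
Part 2: W1 = -90069; m = -18; cross terms: (-9*-11 - -27*-4)=-9, (-27*-23 - -18*-11)=423, (-18*0 - 18*-23)=414, (18*6 - 26*0)=108, (26*24 - 33*6)=426, (33*-4 - -9*24)=84; twice the area = |1446| = 1446; area = 723; answer 723
Part 3: W2 = 723; threaded value p + q = 724; w = 8; total draws C(13,5) = 1287; favorable C(8,4)*C(5,1) = 350; P = 350/1287; answer 350/1287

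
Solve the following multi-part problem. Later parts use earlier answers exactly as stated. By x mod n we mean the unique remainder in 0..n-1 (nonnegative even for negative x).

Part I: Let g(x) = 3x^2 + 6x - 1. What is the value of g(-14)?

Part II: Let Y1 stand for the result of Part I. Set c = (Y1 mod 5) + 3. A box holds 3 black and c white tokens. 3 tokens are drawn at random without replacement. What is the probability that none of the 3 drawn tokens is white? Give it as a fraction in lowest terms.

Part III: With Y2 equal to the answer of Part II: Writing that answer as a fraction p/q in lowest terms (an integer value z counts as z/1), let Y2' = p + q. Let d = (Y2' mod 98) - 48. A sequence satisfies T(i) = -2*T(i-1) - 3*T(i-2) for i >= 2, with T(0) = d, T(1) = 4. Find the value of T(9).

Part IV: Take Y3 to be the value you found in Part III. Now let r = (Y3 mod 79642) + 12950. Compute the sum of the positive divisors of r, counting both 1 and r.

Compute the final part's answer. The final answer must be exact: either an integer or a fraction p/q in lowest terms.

Part I: 3*(-14)^2 + 6*(-14)^1 - 1 = (588) + (-84) + (-1) = 503; answer 503
Part II: Y1 = 503; c = 6; total draws C(9,3) = 84; favorable C(3,3) = 1; P = 1/84; answer 1/84
Part III: Y2 = 1/84; threaded value p + q = 85; d = 37; T(2) = -2*(4) - 3*(37) = -119; iterating: T(2)=-119, T(3)=226, T(4)=-95, T(5)=-488, T(6)=1261, T(7)=-1058, T(8)=-1667, T(9)=6508; answer 6508
Part IV: Y3 = 6508; r = 19458; 19458 = 2 * 3^2 * 23 * 47; sigma = (1 + 2) * (1 + 3 + 9) * (1 + 23) * (1 + 47) = 3 * 13 * 24 * 48 = 44928; answer 44928

44928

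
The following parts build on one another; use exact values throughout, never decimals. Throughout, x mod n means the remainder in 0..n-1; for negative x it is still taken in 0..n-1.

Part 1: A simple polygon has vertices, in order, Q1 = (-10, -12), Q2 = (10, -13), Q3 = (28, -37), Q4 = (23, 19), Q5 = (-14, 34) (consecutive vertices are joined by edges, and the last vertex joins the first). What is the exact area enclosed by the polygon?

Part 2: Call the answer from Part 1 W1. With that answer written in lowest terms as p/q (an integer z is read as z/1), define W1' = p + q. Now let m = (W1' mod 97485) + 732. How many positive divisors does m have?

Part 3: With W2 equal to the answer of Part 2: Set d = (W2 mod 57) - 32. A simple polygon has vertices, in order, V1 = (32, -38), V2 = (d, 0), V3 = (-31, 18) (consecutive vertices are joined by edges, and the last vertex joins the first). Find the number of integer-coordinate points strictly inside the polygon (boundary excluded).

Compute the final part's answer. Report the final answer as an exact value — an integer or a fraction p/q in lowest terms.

535

Part 1: cross terms: (-10*-13 - 10*-12)=250, (10*-37 - 28*-13)=-6, (28*19 - 23*-37)=1383, (23*34 - -14*19)=1048, (-14*-12 - -10*34)=508; twice the area = |3183| = 3183; area = 3183/2; answer 3183/2
Part 2: W1 = 3183/2; threaded value p + q = 3185; m = 3917; 3917 is prime, so its only divisors are 1 and 3917; count = 2; answer 2
Part 3: W2 = 2; d = -30; cross terms: (32*0 - -30*-38)=-1140, (-30*18 - -31*0)=-540, (-31*-38 - 32*18)=602; twice the area = |-1078| = 1078; area = 539; boundary points = 2 + 1 + 7 = 10; strictly interior points = area - boundary/2 + 1 = 535; answer 535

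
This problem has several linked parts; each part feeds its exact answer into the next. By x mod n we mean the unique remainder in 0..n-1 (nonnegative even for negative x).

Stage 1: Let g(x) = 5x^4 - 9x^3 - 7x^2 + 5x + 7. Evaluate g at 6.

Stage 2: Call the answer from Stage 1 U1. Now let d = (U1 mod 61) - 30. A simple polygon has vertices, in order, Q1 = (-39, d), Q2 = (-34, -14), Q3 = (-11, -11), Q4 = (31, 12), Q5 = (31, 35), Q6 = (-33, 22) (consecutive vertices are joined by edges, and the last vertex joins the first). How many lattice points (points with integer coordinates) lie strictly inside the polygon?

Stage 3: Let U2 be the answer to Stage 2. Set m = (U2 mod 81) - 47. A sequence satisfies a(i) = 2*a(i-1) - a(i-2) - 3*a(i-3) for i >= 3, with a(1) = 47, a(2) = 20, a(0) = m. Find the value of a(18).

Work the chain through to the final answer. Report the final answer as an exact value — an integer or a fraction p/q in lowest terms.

-476461

Stage 1: 5*(6)^4 - 9*(6)^3 - 7*(6)^2 + 5*(6)^1 + 7 = (6480) + (-1944) + (-252) + (30) + (7) = 4321; answer 4321
Stage 2: U1 = 4321; d = 21; cross terms: (-39*-14 - -34*21)=1260, (-34*-11 - -11*-14)=220, (-11*12 - 31*-11)=209, (31*35 - 31*12)=713, (31*22 - -33*35)=1837, (-33*21 - -39*22)=165; twice the area = |4404| = 4404; area = 2202; boundary points = 5 + 1 + 1 + 23 + 1 + 1 = 32; strictly interior points = area - boundary/2 + 1 = 2187; answer 2187
Stage 3: U2 = 2187; m = -47; a(3) = 2*(20) - 1*(47) - 3*(-47) = 134; iterating: a(3)=134, a(4)=107, a(5)=20, a(6)=-469, a(7)=-1279, a(8)=-2149, a(9)=-1612, a(10)=2762, a(11)=13583, a(12)=29240, a(13)=36611, a(14)=3233, a(15)=-117865, a(16)=-348796, a(17)=-589426, a(18)=-476461; answer -476461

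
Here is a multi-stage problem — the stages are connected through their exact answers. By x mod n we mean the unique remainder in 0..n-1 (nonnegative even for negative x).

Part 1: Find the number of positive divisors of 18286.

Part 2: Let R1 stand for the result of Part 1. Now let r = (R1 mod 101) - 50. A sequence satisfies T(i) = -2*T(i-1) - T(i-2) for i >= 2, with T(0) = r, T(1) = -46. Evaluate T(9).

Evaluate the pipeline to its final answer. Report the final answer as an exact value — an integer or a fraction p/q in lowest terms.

Part 1: 18286 = 2 * 41 * 223; number of divisors = (1+1) * (1+1) * (1+1) = 8; answer 8
Part 2: R1 = 8; r = -42; T(2) = -2*(-46) - 1*(-42) = 134; iterating: T(2)=134, T(3)=-222, T(4)=310, T(5)=-398, T(6)=486, T(7)=-574, T(8)=662, T(9)=-750; answer -750

-750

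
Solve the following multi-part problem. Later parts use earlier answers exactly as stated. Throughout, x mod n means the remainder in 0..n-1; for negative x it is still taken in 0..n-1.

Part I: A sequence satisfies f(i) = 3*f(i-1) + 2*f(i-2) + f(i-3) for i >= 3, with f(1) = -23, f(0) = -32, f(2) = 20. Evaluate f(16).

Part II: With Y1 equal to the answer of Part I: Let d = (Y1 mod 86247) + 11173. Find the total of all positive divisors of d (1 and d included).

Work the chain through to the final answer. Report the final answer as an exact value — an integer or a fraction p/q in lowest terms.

27636

Part I: f(3) = 3*(20) + 2*(-23) + 1*(-32) = -18; iterating: f(3)=-18, f(4)=-37, f(5)=-127, f(6)=-473, f(7)=-1710, f(8)=-6203, f(9)=-22502, f(10)=-81622, f(11)=-296073, f(12)=-1073965, f(13)=-3895663, f(14)=-14130992, f(15)=-51258267, f(16)=-185932448; answer -185932448
Part II: Y1 = -185932448; d = 27257; 27257 = 97 * 281; sigma = (1 + 97) * (1 + 281) = 98 * 282 = 27636; answer 27636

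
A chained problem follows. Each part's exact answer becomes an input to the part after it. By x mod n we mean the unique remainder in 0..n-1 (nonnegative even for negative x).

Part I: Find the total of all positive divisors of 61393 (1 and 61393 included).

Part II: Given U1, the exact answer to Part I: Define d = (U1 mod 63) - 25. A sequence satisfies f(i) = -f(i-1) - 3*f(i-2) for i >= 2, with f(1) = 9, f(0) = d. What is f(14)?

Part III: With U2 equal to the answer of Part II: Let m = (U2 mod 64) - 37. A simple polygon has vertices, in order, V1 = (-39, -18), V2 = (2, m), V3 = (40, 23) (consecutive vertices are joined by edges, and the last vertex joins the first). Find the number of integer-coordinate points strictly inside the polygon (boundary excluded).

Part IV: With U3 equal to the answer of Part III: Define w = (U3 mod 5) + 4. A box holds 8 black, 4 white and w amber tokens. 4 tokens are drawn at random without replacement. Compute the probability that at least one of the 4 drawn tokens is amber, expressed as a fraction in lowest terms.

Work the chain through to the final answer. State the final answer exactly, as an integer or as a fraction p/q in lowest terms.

377/476

Part I: 61393 = 29^2 * 73; sigma = (1 + 29 + 841) * (1 + 73) = 871 * 74 = 64454; answer 64454
Part II: U1 = 64454; d = -20; f(2) = -1*(9) - 3*(-20) = 51; iterating: f(2)=51, f(3)=-78, f(4)=-75, f(5)=309, f(6)=-84, f(7)=-843, f(8)=1095, f(9)=1434, f(10)=-4719, f(11)=417, f(12)=13740, f(13)=-14991, f(14)=-26229; answer -26229
Part III: U2 = -26229; m = -26; cross terms: (-39*-26 - 2*-18)=1050, (2*23 - 40*-26)=1086, (40*-18 - -39*23)=177; twice the area = |2313| = 2313; area = 2313/2; boundary points = 1 + 1 + 1 = 3; strictly interior points = area - boundary/2 + 1 = 1156; answer 1156
Part IV: U3 = 1156; w = 5; total draws C(17,4) = 2380; complement C(12,4) = 495; favorable 2380 - 495 = 1885; P = 377/476; answer 377/476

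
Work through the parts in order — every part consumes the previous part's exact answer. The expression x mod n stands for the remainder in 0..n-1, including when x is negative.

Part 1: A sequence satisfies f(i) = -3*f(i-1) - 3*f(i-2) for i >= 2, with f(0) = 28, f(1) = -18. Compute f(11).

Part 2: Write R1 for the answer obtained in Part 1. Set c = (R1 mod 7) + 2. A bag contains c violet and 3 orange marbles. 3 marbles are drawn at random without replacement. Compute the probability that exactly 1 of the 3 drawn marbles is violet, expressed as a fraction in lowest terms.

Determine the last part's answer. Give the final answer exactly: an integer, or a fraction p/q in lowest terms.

Part 1: f(2) = -3*(-18) - 3*(28) = -30; iterating: f(2)=-30, f(3)=144, f(4)=-342, f(5)=594, f(6)=-756, f(7)=486, f(8)=810, f(9)=-3888, f(10)=9234, f(11)=-16038; answer -16038
Part 2: R1 = -16038; c = 8; total draws C(11,3) = 165; favorable C(8,1)*C(3,2) = 24; P = 8/55; answer 8/55

8/55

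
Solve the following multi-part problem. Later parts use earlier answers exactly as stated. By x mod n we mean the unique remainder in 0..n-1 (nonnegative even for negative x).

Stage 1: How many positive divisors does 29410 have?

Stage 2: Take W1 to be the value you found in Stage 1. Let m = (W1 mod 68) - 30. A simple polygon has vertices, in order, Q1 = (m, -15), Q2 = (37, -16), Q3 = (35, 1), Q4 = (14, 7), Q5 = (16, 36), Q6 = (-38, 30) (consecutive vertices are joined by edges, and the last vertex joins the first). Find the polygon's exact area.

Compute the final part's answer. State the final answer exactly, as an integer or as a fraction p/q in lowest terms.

Stage 1: 29410 = 2 * 5 * 17 * 173; number of divisors = (1+1) * (1+1) * (1+1) * (1+1) = 16; answer 16
Stage 2: W1 = 16; m = -14; cross terms: (-14*-16 - 37*-15)=779, (37*1 - 35*-16)=597, (35*7 - 14*1)=231, (14*36 - 16*7)=392, (16*30 - -38*36)=1848, (-38*-15 - -14*30)=990; twice the area = |4837| = 4837; area = 4837/2; answer 4837/2

4837/2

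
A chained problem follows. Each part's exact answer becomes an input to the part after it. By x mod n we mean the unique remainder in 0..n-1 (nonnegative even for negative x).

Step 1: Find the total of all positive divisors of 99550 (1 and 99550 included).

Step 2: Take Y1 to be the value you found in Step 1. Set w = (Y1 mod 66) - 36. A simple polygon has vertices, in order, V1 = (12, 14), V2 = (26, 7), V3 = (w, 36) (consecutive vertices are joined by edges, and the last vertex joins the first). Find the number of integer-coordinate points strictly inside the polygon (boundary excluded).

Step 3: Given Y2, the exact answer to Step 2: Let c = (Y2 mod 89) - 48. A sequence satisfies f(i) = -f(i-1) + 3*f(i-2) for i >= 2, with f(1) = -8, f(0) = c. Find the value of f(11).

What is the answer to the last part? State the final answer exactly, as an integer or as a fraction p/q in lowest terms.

-157067

Step 1: 99550 = 2 * 5^2 * 11 * 181; sigma = (1 + 2) * (1 + 5 + 25) * (1 + 11) * (1 + 181) = 3 * 31 * 12 * 182 = 203112; answer 203112
Step 2: Y1 = 203112; w = -6; cross terms: (12*7 - 26*14)=-280, (26*36 - -6*7)=978, (-6*14 - 12*36)=-516; twice the area = |182| = 182; area = 91; boundary points = 7 + 1 + 2 = 10; strictly interior points = area - boundary/2 + 1 = 87; answer 87
Step 3: Y2 = 87; c = 39; f(2) = -1*(-8) + 3*(39) = 125; iterating: f(2)=125, f(3)=-149, f(4)=524, f(5)=-971, f(6)=2543, f(7)=-5456, f(8)=13085, f(9)=-29453, f(10)=68708, f(11)=-157067; answer -157067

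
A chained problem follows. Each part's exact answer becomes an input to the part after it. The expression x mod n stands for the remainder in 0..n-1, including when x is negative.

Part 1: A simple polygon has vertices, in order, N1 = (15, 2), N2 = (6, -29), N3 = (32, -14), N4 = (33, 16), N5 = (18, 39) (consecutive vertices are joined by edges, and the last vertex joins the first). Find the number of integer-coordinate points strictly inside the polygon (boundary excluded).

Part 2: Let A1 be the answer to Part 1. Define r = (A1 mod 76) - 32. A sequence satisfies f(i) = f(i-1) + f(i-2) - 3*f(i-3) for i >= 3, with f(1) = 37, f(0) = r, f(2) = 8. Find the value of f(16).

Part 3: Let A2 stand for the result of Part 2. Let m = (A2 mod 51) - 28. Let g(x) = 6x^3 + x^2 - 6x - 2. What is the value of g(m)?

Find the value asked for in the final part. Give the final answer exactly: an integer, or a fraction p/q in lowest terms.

Part 1: cross terms: (15*-29 - 6*2)=-447, (6*-14 - 32*-29)=844, (32*16 - 33*-14)=974, (33*39 - 18*16)=999, (18*2 - 15*39)=-549; twice the area = |1821| = 1821; area = 1821/2; boundary points = 1 + 1 + 1 + 1 + 1 = 5; strictly interior points = area - boundary/2 + 1 = 909; answer 909
Part 2: A1 = 909; r = 41; f(3) = 1*(8) + 1*(37) - 3*(41) = -78; iterating: f(3)=-78, f(4)=-181, f(5)=-283, f(6)=-230, f(7)=30, f(8)=649, f(9)=1369, f(10)=1928, f(11)=1350, f(12)=-829, f(13)=-5263, f(14)=-10142, f(15)=-12918, f(16)=-7271; answer -7271
Part 3: A2 = -7271; m = -6; 6*(-6)^3 + 1*(-6)^2 - 6*(-6)^1 - 2 = (-1296) + (36) + (36) + (-2) = -1226; answer -1226

-1226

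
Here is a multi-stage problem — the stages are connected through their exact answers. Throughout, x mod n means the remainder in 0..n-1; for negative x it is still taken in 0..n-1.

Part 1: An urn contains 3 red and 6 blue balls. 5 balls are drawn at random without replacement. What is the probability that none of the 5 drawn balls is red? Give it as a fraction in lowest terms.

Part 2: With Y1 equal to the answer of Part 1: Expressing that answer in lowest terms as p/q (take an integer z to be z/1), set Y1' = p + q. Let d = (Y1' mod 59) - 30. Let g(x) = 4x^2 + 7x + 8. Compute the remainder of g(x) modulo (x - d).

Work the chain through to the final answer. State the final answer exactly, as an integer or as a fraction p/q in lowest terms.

208

Part 1: total draws C(9,5) = 126; favorable C(6,5) = 6; P = 1/21; answer 1/21
Part 2: Y1 = 1/21; threaded value p + q = 22; d = -8; remainder = value at the root: 4*(-8)^2 + 7*(-8)^1 + 8 = (256) + (-56) + (8) = 208; answer 208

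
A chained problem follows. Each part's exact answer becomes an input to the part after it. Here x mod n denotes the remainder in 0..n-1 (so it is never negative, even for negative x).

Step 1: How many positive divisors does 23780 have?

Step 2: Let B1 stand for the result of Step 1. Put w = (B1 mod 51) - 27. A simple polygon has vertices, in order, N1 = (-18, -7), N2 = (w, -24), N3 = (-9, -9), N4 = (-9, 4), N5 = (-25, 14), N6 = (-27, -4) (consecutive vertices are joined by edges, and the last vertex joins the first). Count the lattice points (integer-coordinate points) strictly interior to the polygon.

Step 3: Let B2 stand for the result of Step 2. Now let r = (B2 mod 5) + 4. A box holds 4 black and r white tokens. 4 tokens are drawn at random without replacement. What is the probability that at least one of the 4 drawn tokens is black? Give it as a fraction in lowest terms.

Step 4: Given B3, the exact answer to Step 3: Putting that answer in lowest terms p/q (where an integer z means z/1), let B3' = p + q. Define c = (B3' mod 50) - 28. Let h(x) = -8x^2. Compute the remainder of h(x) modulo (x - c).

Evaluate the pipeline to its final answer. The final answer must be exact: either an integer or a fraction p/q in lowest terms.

-2888

Step 1: 23780 = 2^2 * 5 * 29 * 41; number of divisors = (2+1) * (1+1) * (1+1) * (1+1) = 24; answer 24
Step 2: B1 = 24; w = -3; cross terms: (-18*-24 - -3*-7)=411, (-3*-9 - -9*-24)=-189, (-9*4 - -9*-9)=-117, (-9*14 - -25*4)=-26, (-25*-4 - -27*14)=478, (-27*-7 - -18*-4)=117; twice the area = |674| = 674; area = 337; boundary points = 1 + 3 + 13 + 2 + 2 + 3 = 24; strictly interior points = area - boundary/2 + 1 = 326; answer 326
Step 3: B2 = 326; r = 5; total draws C(9,4) = 126; complement C(5,4) = 5; favorable 126 - 5 = 121; P = 121/126; answer 121/126
Step 4: B3 = 121/126; threaded value p + q = 247; c = 19; remainder = value at the root: -8*(19)^2 = (-2888) = -2888; answer -2888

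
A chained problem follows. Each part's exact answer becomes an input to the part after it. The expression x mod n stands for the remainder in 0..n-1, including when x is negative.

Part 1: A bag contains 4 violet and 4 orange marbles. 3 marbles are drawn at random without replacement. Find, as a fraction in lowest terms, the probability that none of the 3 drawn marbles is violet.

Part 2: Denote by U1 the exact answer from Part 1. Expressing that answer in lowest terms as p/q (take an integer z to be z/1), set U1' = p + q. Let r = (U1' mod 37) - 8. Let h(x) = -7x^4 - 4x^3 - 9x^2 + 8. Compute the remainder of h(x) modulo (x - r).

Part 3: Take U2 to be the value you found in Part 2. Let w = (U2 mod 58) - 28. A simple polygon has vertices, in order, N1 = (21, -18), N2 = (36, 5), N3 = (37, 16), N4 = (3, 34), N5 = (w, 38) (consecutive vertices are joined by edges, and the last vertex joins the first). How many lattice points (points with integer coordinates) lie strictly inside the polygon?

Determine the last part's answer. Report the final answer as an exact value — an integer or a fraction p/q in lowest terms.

Part 1: total draws C(8,3) = 56; favorable C(4,3) = 4; P = 1/14; answer 1/14
Part 2: U1 = 1/14; threaded value p + q = 15; r = 7; remainder = value at the root: -7*(7)^4 - 4*(7)^3 - 9*(7)^2 + 8 = (-16807) + (-1372) + (-441) + (8) = -18612; answer -18612
Part 3: U2 = -18612; w = -22; cross terms: (21*5 - 36*-18)=753, (36*16 - 37*5)=391, (37*34 - 3*16)=1210, (3*38 - -22*34)=862, (-22*-18 - 21*38)=-402; twice the area = |2814| = 2814; area = 1407; boundary points = 1 + 1 + 2 + 1 + 1 = 6; strictly interior points = area - boundary/2 + 1 = 1405; answer 1405

1405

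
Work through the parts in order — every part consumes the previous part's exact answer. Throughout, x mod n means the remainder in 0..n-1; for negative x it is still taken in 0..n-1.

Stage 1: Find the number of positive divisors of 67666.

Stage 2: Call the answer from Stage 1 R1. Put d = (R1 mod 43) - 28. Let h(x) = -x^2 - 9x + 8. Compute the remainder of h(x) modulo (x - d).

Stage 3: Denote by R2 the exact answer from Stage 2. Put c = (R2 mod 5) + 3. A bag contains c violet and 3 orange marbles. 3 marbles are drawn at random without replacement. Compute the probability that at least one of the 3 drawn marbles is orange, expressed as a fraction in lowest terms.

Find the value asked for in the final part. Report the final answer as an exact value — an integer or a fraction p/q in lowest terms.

Stage 1: 67666 = 2 * 23 * 1471; number of divisors = (1+1) * (1+1) * (1+1) = 8; answer 8
Stage 2: R1 = 8; d = -20; remainder = value at the root: -1*(-20)^2 - 9*(-20)^1 + 8 = (-400) + (180) + (8) = -212; answer -212
Stage 3: R2 = -212; c = 6; total draws C(9,3) = 84; complement C(6,3) = 20; favorable 84 - 20 = 64; P = 16/21; answer 16/21

16/21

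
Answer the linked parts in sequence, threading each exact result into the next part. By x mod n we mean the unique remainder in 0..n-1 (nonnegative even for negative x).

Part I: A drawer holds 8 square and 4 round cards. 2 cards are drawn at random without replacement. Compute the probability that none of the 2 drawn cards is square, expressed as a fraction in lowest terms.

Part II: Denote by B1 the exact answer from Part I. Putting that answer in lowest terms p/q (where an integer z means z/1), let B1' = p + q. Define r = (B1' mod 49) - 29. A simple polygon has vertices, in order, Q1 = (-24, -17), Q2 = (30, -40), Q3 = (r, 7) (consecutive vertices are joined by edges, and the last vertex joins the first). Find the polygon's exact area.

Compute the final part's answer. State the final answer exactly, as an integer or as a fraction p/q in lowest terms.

1457/2

Part I: total draws C(12,2) = 66; favorable C(4,2) = 6; P = 1/11; answer 1/11
Part II: B1 = 1/11; threaded value p + q = 12; r = -17; cross terms: (-24*-40 - 30*-17)=1470, (30*7 - -17*-40)=-470, (-17*-17 - -24*7)=457; twice the area = |1457| = 1457; area = 1457/2; answer 1457/2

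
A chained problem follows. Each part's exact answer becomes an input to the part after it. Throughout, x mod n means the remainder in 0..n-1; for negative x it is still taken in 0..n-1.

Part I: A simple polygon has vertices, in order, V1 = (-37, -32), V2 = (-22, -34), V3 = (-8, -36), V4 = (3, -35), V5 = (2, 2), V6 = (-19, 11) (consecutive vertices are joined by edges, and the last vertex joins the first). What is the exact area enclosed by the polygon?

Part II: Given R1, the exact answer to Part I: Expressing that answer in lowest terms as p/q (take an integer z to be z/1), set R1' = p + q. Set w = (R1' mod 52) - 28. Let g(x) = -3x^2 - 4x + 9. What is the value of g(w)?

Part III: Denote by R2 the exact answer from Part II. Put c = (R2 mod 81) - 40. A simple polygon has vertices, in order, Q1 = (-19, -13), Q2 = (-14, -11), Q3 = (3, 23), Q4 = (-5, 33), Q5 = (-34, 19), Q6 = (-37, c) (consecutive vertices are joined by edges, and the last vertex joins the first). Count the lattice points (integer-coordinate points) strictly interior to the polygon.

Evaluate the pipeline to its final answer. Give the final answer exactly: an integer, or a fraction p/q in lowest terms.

Part I: cross terms: (-37*-34 - -22*-32)=554, (-22*-36 - -8*-34)=520, (-8*-35 - 3*-36)=388, (3*2 - 2*-35)=76, (2*11 - -19*2)=60, (-19*-32 - -37*11)=1015; twice the area = |2613| = 2613; area = 2613/2; answer 2613/2
Part II: R1 = 2613/2; threaded value p + q = 2615; w = -13; -3*(-13)^2 - 4*(-13)^1 + 9 = (-507) + (52) + (9) = -446; answer -446
Part III: R2 = -446; c = 0; cross terms: (-19*-11 - -14*-13)=27, (-14*23 - 3*-11)=-289, (3*33 - -5*23)=214, (-5*19 - -34*33)=1027, (-34*0 - -37*19)=703, (-37*-13 - -19*0)=481; twice the area = |2163| = 2163; area = 2163/2; boundary points = 1 + 17 + 2 + 1 + 1 + 1 = 23; strictly interior points = area - boundary/2 + 1 = 1071; answer 1071

1071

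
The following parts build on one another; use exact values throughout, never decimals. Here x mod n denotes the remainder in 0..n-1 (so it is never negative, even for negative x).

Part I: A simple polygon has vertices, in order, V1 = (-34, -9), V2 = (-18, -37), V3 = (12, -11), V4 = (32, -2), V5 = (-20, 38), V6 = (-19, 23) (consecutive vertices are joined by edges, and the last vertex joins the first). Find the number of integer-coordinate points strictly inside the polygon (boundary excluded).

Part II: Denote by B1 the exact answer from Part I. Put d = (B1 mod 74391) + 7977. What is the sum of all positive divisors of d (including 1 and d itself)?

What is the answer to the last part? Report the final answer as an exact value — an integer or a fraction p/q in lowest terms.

33480

Part I: cross terms: (-34*-37 - -18*-9)=1096, (-18*-11 - 12*-37)=642, (12*-2 - 32*-11)=328, (32*38 - -20*-2)=1176, (-20*23 - -19*38)=262, (-19*-9 - -34*23)=953; twice the area = |4457| = 4457; area = 4457/2; boundary points = 4 + 2 + 1 + 4 + 1 + 1 = 13; strictly interior points = area - boundary/2 + 1 = 2223; answer 2223
Part II: B1 = 2223; d = 10200; 10200 = 2^3 * 3 * 5^2 * 17; sigma = (1 + 2 + 4 + 8) * (1 + 3) * (1 + 5 + 25) * (1 + 17) = 15 * 4 * 31 * 18 = 33480; answer 33480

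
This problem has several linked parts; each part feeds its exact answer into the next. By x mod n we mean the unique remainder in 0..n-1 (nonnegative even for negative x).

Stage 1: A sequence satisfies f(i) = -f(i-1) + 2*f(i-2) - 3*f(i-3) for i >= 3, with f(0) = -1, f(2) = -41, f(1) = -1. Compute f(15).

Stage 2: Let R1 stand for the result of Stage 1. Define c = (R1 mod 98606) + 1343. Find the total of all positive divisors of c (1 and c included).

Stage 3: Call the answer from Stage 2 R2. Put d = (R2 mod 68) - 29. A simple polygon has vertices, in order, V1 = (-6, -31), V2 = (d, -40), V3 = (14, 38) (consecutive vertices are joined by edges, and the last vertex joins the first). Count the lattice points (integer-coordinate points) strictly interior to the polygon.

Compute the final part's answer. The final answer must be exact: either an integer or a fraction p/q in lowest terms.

Stage 1: f(3) = -1*(-41) + 2*(-1) - 3*(-1) = 42; iterating: f(3)=42, f(4)=-121, f(5)=328, f(6)=-696, f(7)=1715, f(8)=-4091, f(9)=9609, f(10)=-22936, f(11)=54427, f(12)=-129126, f(13)=306788, f(14)=-728321, f(15)=1729275; answer 1729275
Stage 2: R1 = 1729275; c = 54316; 54316 = 2^2 * 37 * 367; sigma = (1 + 2 + 4) * (1 + 37) * (1 + 367) = 7 * 38 * 368 = 97888; answer 97888
Stage 3: R2 = 97888; d = 7; cross terms: (-6*-40 - 7*-31)=457, (7*38 - 14*-40)=826, (14*-31 - -6*38)=-206; twice the area = |1077| = 1077; area = 1077/2; boundary points = 1 + 1 + 1 = 3; strictly interior points = area - boundary/2 + 1 = 538; answer 538

538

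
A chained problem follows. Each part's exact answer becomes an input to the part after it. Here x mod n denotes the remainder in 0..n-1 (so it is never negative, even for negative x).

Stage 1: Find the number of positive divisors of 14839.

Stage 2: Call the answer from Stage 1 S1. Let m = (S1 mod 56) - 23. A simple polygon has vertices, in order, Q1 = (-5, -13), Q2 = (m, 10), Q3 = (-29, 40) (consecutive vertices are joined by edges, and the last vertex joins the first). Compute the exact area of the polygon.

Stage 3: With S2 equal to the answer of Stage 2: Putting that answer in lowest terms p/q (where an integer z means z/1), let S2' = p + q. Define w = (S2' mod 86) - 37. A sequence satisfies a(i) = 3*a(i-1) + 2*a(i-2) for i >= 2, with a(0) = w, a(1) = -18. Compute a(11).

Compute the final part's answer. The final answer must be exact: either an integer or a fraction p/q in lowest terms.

Stage 1: 14839 = 11 * 19 * 71; number of divisors = (1+1) * (1+1) * (1+1) = 8; answer 8
Stage 2: S1 = 8; m = -15; cross terms: (-5*10 - -15*-13)=-245, (-15*40 - -29*10)=-310, (-29*-13 - -5*40)=577; twice the area = |22| = 22; area = 11; answer 11
Stage 3: S2 = 11; threaded value p + q = 12; w = -25; a(2) = 3*(-18) + 2*(-25) = -104; iterating: a(2)=-104, a(3)=-348, a(4)=-1252, a(5)=-4452, a(6)=-15860, a(7)=-56484, a(8)=-201172, a(9)=-716484, a(10)=-2551796, a(11)=-9088356; answer -9088356

-9088356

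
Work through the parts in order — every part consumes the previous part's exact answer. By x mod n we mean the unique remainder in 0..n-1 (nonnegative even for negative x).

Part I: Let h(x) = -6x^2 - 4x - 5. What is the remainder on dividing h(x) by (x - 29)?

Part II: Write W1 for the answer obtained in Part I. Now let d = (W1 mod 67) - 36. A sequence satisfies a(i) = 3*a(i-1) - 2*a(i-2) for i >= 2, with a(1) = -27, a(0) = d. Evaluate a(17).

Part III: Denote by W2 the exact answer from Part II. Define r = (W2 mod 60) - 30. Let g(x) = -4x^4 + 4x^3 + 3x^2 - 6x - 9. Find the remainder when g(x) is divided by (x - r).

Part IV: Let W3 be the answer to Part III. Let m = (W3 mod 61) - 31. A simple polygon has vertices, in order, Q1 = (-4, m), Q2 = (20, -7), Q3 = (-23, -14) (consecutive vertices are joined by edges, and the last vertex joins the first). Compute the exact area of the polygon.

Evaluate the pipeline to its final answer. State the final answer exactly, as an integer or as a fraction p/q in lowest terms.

Part I: remainder = value at the root: -6*(29)^2 - 4*(29)^1 - 5 = (-5046) + (-116) + (-5) = -5167; answer -5167
Part II: W1 = -5167; d = 23; a(2) = 3*(-27) - 2*(23) = -127; iterating: a(2)=-127, a(3)=-327, a(4)=-727, a(5)=-1527, a(6)=-3127, a(7)=-6327, a(8)=-12727, a(9)=-25527, a(10)=-51127, a(11)=-102327, a(12)=-204727, a(13)=-409527, a(14)=-819127, a(15)=-1638327, a(16)=-3276727, a(17)=-6553527; answer -6553527
Part III: W2 = -6553527; r = 3; remainder = value at the root: -4*(3)^4 + 4*(3)^3 + 3*(3)^2 - 6*(3)^1 - 9 = (-324) + (108) + (27) + (-18) + (-9) = -216; answer -216
Part IV: W3 = -216; m = -3; cross terms: (-4*-7 - 20*-3)=88, (20*-14 - -23*-7)=-441, (-23*-3 - -4*-14)=13; twice the area = |-340| = 340; area = 170; answer 170

170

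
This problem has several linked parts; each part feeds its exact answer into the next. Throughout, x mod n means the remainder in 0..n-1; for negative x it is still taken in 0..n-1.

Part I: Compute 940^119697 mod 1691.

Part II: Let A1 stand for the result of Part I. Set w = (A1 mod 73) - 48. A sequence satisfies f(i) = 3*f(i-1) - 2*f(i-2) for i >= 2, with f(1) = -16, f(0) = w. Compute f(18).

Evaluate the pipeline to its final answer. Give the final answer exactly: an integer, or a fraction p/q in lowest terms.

Part I: squarings mod 1691: 940^1=940, 940^2=898, 940^4=1488, 940^8=625, 940^16=4, 940^32=16, 940^64=256, 940^128=1278, 940^256=1469, 940^512=245, 940^1024=840, 940^2048=453, 940^4096=598, 940^8192=803, 940^16384=538, 940^32768=283, 940^65536=612; 940^119697 = 940^1 * 940^16 * 940^128 * 940^256 * 940^512 * 940^4096 * 940^16384 * 940^32768 * 940^65536 = 467 (mod 1691); answer 467
Part II: A1 = 467; w = -19; f(2) = 3*(-16) - 2*(-19) = -10; iterating: f(2)=-10, f(3)=2, f(4)=26, f(5)=74, f(6)=170, f(7)=362, f(8)=746, f(9)=1514, f(10)=3050, f(11)=6122, f(12)=12266, f(13)=24554, f(14)=49130, f(15)=98282, f(16)=196586, f(17)=393194, f(18)=786410; answer 786410

786410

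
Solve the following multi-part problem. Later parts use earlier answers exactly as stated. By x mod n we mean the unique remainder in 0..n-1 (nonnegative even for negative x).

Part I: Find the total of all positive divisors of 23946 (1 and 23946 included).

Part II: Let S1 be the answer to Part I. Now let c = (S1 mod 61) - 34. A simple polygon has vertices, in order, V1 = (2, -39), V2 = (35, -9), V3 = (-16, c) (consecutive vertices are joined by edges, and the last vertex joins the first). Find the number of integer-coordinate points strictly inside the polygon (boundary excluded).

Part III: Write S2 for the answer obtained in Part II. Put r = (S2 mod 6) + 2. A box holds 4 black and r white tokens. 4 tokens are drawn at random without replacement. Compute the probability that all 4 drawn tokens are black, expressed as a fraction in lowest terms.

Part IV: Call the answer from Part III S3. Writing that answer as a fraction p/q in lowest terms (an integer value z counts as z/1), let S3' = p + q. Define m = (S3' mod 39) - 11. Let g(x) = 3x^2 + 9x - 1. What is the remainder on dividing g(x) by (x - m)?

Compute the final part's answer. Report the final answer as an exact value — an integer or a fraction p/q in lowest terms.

2099

Part I: 23946 = 2 * 3 * 13 * 307; sigma = (1 + 2) * (1 + 3) * (1 + 13) * (1 + 307) = 3 * 4 * 14 * 308 = 51744; answer 51744
Part II: S1 = 51744; c = -18; cross terms: (2*-9 - 35*-39)=1347, (35*-18 - -16*-9)=-774, (-16*-39 - 2*-18)=660; twice the area = |1233| = 1233; area = 1233/2; boundary points = 3 + 3 + 3 = 9; strictly interior points = area - boundary/2 + 1 = 613; answer 613
Part III: S2 = 613; r = 3; total draws C(7,4) = 35; favorable C(4,4) = 1; P = 1/35; answer 1/35
Part IV: S3 = 1/35; threaded value p + q = 36; m = 25; remainder = value at the root: 3*(25)^2 + 9*(25)^1 - 1 = (1875) + (225) + (-1) = 2099; answer 2099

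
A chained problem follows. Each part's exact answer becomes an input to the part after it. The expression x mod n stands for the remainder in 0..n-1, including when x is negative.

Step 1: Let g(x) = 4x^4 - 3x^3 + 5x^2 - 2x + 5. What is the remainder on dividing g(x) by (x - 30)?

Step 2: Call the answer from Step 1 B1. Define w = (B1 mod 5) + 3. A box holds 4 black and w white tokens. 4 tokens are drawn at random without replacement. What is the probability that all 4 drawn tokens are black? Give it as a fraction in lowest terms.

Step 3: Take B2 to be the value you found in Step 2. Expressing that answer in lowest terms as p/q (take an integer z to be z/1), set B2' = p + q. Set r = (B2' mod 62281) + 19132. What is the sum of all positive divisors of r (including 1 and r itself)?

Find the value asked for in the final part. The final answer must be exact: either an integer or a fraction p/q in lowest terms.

37800

Step 1: remainder = value at the root: 4*(30)^4 - 3*(30)^3 + 5*(30)^2 - 2*(30)^1 + 5 = (3240000) + (-81000) + (4500) + (-60) + (5) = 3163445; answer 3163445
Step 2: B1 = 3163445; w = 3; total draws C(7,4) = 35; favorable C(4,4) = 1; P = 1/35; answer 1/35
Step 3: B2 = 1/35; threaded value p + q = 36; r = 19168; 19168 = 2^5 * 599; sigma = (1 + 2 + 4 + 8 + 16 + 32) * (1 + 599) = 63 * 600 = 37800; answer 37800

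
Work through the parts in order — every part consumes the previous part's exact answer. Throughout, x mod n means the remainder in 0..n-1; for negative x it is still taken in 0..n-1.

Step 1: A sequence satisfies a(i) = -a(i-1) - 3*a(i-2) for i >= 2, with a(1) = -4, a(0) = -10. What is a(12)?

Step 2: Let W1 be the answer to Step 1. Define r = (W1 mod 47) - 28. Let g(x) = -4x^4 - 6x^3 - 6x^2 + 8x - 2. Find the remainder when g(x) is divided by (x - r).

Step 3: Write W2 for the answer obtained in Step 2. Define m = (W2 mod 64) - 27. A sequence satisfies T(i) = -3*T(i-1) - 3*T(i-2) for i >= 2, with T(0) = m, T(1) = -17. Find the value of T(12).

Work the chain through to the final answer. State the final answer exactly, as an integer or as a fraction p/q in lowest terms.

Step 1: a(2) = -1*(-4) - 3*(-10) = 34; iterating: a(2)=34, a(3)=-22, a(4)=-80, a(5)=146, a(6)=94, a(7)=-532, a(8)=250, a(9)=1346, a(10)=-2096, a(11)=-1942, a(12)=8230; answer 8230
Step 2: W1 = 8230; r = -23; remainder = value at the root: -4*(-23)^4 - 6*(-23)^3 - 6*(-23)^2 + 8*(-23)^1 - 2 = (-1119364) + (73002) + (-3174) + (-184) + (-2) = -1049722; answer -1049722
Step 3: W2 = -1049722; m = -21; T(2) = -3*(-17) - 3*(-21) = 114; iterating: T(2)=114, T(3)=-291, T(4)=531, T(5)=-720, T(6)=567, T(7)=459, T(8)=-3078, T(9)=7857, T(10)=-14337, T(11)=19440, T(12)=-15309; answer -15309

-15309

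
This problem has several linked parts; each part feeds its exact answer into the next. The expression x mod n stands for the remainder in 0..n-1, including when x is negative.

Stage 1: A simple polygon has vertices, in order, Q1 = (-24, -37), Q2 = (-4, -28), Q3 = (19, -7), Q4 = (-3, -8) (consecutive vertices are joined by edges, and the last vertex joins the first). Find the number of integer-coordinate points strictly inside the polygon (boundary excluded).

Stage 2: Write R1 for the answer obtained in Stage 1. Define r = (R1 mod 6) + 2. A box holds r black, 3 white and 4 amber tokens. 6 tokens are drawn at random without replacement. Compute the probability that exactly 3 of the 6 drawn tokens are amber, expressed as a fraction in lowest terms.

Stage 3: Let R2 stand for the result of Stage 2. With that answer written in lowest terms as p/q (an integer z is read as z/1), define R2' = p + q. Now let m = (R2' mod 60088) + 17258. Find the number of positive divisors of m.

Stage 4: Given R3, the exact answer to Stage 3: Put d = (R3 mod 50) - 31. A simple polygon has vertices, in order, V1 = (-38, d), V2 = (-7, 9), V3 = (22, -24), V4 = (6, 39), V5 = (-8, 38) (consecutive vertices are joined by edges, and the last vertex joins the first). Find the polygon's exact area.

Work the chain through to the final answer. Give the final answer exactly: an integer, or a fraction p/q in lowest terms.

Stage 1: cross terms: (-24*-28 - -4*-37)=524, (-4*-7 - 19*-28)=560, (19*-8 - -3*-7)=-173, (-3*-37 - -24*-8)=-81; twice the area = |830| = 830; area = 415; boundary points = 1 + 1 + 1 + 1 = 4; strictly interior points = area - boundary/2 + 1 = 414; answer 414
Stage 2: R1 = 414; r = 2; total draws C(9,6) = 84; favorable C(4,3)*C(5,3) = 40; P = 10/21; answer 10/21
Stage 3: R2 = 10/21; threaded value p + q = 31; m = 17289; 17289 = 3^2 * 17 * 113; number of divisors = (2+1) * (1+1) * (1+1) = 12; answer 12
Stage 4: R3 = 12; d = -19; cross terms: (-38*9 - -7*-19)=-475, (-7*-24 - 22*9)=-30, (22*39 - 6*-24)=1002, (6*38 - -8*39)=540, (-8*-19 - -38*38)=1596; twice the area = |2633| = 2633; area = 2633/2; answer 2633/2

2633/2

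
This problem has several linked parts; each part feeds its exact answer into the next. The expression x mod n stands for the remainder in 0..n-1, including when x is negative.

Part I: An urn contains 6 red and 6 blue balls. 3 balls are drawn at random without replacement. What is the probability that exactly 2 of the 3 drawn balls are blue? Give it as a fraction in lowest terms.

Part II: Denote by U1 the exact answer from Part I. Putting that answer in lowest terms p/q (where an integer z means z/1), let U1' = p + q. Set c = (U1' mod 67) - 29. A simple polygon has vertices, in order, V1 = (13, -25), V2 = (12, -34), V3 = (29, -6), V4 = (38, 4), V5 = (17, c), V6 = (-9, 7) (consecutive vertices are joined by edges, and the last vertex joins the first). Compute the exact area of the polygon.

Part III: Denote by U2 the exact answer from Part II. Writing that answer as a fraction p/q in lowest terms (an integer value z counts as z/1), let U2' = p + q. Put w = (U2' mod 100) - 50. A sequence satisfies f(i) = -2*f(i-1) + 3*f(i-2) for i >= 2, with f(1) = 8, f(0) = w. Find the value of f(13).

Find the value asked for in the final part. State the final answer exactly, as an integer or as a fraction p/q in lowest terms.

Part I: total draws C(12,3) = 220; favorable C(6,2)*C(6,1) = 90; P = 9/22; answer 9/22
Part II: U1 = 9/22; threaded value p + q = 31; c = 2; cross terms: (13*-34 - 12*-25)=-142, (12*-6 - 29*-34)=914, (29*4 - 38*-6)=344, (38*2 - 17*4)=8, (17*7 - -9*2)=137, (-9*-25 - 13*7)=134; twice the area = |1395| = 1395; area = 1395/2; answer 1395/2
Part III: U2 = 1395/2; threaded value p + q = 1397; w = 47; f(2) = -2*(8) + 3*(47) = 125; iterating: f(2)=125, f(3)=-226, f(4)=827, f(5)=-2332, f(6)=7145, f(7)=-21286, f(8)=64007, f(9)=-191872, f(10)=575765, f(11)=-1727146, f(12)=5181587, f(13)=-15544612; answer -15544612

-15544612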